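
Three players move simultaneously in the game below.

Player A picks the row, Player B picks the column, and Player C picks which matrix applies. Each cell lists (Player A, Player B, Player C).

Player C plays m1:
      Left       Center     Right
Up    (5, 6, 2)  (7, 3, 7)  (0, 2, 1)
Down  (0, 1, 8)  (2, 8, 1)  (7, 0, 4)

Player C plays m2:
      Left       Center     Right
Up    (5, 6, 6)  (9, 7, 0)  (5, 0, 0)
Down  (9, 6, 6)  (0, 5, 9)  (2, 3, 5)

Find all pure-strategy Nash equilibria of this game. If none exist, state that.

This game has no pure Nash equilibrium.

(Up, Left, m1): Player C can switch to m2 (2 → 6). Not NE.
(Up, Left, m2): Player A can switch to Down (5 → 9). Not NE.
(Up, Center, m1): Player B can switch to Left (3 → 6). Not NE.
(Up, Center, m2): Player C can switch to m1 (0 → 7). Not NE.
(Up, Right, m1): Player A can switch to Down (0 → 7). Not NE.
(Up, Right, m2): Player B can switch to Left (0 → 6). Not NE.
(Down, Left, m1): Player A can switch to Up (0 → 5). Not NE.
(Down, Left, m2): Player C can switch to m1 (6 → 8). Not NE.
(Down, Center, m1): Player A can switch to Up (2 → 7). Not NE.
(Down, Center, m2): Player A can switch to Up (0 → 9). Not NE.
(The remaining 2 profiles each have a profitable deviation by the same check.)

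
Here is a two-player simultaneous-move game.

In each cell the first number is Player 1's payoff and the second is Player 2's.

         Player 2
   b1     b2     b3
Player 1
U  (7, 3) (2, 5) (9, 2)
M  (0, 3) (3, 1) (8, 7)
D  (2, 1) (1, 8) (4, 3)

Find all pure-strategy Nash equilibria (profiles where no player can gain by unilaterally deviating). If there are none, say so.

(U, b1): Player 2 can switch to b2 (3 → 5). Not NE.
(U, b2): Player 1 can switch to M (2 → 3). Not NE.
(U, b3): Player 2 can switch to b1 (2 → 3). Not NE.
(M, b1): Player 1 can switch to U (0 → 7). Not NE.
(M, b2): Player 2 can switch to b1 (1 → 3). Not NE.
(M, b3): Player 1 can switch to U (8 → 9). Not NE.
(D, b1): Player 1 can switch to U (2 → 7). Not NE.
(D, b2): Player 1 can switch to U (1 → 2). Not NE.
(The remaining 1 profile has a profitable deviation by the same check.)

none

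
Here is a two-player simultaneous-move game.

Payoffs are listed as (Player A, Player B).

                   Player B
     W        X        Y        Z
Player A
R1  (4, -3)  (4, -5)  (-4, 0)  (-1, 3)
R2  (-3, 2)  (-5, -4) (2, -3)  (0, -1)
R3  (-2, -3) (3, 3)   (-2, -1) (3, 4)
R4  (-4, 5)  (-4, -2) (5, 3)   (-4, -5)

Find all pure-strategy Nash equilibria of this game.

Pure NE: (R3, Z)

Check each profile: it is a Nash equilibrium iff no player can strictly gain by switching unilaterally.
(R1, W): Player B can switch to Y (-3 → 0). Not NE.
(R1, X): Player B can switch to W (-5 → -3). Not NE.
(R1, Y): Player A can switch to R2 (-4 → 2). Not NE.
(R1, Z): Player A can switch to R2 (-1 → 0). Not NE.
(R2, W): Player A can switch to R1 (-3 → 4). Not NE.
(R2, X): Player A can switch to R1 (-5 → 4). Not NE.
(R2, Y): Player A can switch to R4 (2 → 5). Not NE.
(R2, Z): Player A can switch to R3 (0 → 3). Not NE.
(R3, W): Player A can switch to R1 (-2 → 4). Not NE.
(R3, X): Player A can switch to R1 (3 → 4). Not NE.
(R3, Y): Player A can switch to R2 (-2 → 2). Not NE.
(R3, Z): Player A gets 3, best alternative 0; Player B gets 4, best alternative 3. No profitable deviation — NE.
(R4, W): Player A can switch to R1 (-4 → 4). Not NE.
(The remaining 3 profiles each have a profitable deviation by the same check.)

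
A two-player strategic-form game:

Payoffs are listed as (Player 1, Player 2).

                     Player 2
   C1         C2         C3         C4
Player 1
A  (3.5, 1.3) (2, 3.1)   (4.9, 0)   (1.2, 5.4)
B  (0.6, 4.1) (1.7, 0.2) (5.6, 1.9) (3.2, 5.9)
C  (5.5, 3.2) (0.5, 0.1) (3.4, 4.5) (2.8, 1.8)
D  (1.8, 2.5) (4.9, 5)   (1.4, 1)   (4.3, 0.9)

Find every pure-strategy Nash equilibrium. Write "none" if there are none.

(A, C1): Player 1 can switch to C (3.5 → 5.5). Not NE.
(A, C2): Player 1 can switch to D (2 → 4.9). Not NE.
(A, C3): Player 1 can switch to B (4.9 → 5.6). Not NE.
(A, C4): Player 1 can switch to B (1.2 → 3.2). Not NE.
(B, C1): Player 1 can switch to A (0.6 → 3.5). Not NE.
(B, C2): Player 1 can switch to A (1.7 → 2). Not NE.
(B, C3): Player 2 can switch to C1 (1.9 → 4.1). Not NE.
(B, C4): Player 1 can switch to D (3.2 → 4.3). Not NE.
(C, C1): Player 2 can switch to C3 (3.2 → 4.5). Not NE.
(C, C2): Player 1 can switch to A (0.5 → 2). Not NE.
(C, C3): Player 1 can switch to A (3.4 → 4.9). Not NE.
(C, C4): Player 1 can switch to B (2.8 → 3.2). Not NE.
(D, C2): Player 1 gets 4.9, best alternative 2; Player 2 gets 5, best alternative 2.5. No profitable deviation — NE.
(The remaining 3 profiles each have a profitable deviation by the same check.)

(D, C2)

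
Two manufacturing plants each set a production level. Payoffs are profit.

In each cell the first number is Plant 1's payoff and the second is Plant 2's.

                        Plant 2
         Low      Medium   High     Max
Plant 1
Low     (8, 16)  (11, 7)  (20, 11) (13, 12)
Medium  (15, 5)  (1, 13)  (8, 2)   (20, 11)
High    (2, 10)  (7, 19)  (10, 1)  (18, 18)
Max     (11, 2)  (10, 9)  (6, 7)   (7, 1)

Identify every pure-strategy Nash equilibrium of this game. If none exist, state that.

Mark each player's best response to every combination of opponents' strategies; a profile where every player is best-responding is a pure Nash equilibrium.
Plant 1 against Low: payoffs 8, 15, 2, 11 → best response Medium.
Plant 1 against Medium: payoffs 11, 1, 7, 10 → best response Low.
Plant 1 against High: payoffs 20, 8, 10, 6 → best response Low.
Plant 1 against Max: payoffs 13, 20, 18, 7 → best response Medium.
Plant 2 against Low: payoffs 16, 7, 11, 12 → best response Low.
Plant 2 against Medium: payoffs 5, 13, 2, 11 → best response Medium.
Plant 2 against High: payoffs 10, 19, 1, 18 → best response Medium.
Plant 2 against Max: payoffs 2, 9, 7, 1 → best response Medium.
No profile is a mutual best response for all players.

No pure-strategy Nash equilibrium.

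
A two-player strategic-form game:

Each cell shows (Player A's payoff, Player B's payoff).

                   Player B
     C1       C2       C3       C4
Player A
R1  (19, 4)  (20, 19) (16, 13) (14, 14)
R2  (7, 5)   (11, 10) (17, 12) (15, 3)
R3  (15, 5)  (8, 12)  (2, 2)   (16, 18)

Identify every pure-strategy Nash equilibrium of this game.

Player A against C1: payoffs 19, 7, 15 → best response R1.
Player A against C2: payoffs 20, 11, 8 → best response R1.
Player A against C3: payoffs 16, 17, 2 → best response R2.
Player A against C4: payoffs 14, 15, 16 → best response R3.
Player B against R1: payoffs 4, 19, 13, 14 → best response C2.
Player B against R2: payoffs 5, 10, 12, 3 → best response C3.
Player B against R3: payoffs 5, 12, 2, 18 → best response C4.
Mutual best responses: (R1, C2); (R2, C3); (R3, C4).

The pure Nash equilibria are (R1, C2), (R2, C3), (R3, C4).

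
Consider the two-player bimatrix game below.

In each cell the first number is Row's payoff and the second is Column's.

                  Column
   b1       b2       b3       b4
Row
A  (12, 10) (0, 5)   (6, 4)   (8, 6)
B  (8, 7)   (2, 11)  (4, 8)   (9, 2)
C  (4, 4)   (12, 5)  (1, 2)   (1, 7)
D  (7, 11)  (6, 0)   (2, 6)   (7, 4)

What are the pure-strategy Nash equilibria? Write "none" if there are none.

Row against b1: payoffs 12, 8, 4, 7 → best response A.
Row against b2: payoffs 0, 2, 12, 6 → best response C.
Row against b3: payoffs 6, 4, 1, 2 → best response A.
Row against b4: payoffs 8, 9, 1, 7 → best response B.
Column against A: payoffs 10, 5, 4, 6 → best response b1.
Column against B: payoffs 7, 11, 8, 2 → best response b2.
Column against C: payoffs 4, 5, 2, 7 → best response b4.
Column against D: payoffs 11, 0, 6, 4 → best response b1.
Mutual best responses: (A, b1).

The unique pure-strategy Nash equilibrium is (A, b1).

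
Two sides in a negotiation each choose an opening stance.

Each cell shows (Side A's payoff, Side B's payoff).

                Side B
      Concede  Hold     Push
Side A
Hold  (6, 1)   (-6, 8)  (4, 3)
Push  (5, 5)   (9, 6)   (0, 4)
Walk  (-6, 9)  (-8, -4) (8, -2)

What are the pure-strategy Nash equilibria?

Pure NE: (Push, Hold)

Side A against Concede: payoffs 6, 5, -6 → best response Hold.
Side A against Hold: payoffs -6, 9, -8 → best response Push.
Side A against Push: payoffs 4, 0, 8 → best response Walk.
Side B against Hold: payoffs 1, 8, 3 → best response Hold.
Side B against Push: payoffs 5, 6, 4 → best response Hold.
Side B against Walk: payoffs 9, -4, -2 → best response Concede.
Mutual best responses: (Push, Hold).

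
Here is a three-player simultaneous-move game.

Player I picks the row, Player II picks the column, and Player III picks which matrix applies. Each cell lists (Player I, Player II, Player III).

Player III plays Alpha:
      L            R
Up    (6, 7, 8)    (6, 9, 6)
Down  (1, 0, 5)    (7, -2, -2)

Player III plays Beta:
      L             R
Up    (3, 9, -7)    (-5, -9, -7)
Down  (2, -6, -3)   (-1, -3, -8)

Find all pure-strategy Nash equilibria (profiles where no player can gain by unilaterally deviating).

There is no pure-strategy Nash equilibrium.

Player I against (L, Alpha): payoffs 6, 1 → best response Up.
Player I against (L, Beta): payoffs 3, 2 → best response Up.
Player I against (R, Alpha): payoffs 6, 7 → best response Down.
Player I against (R, Beta): payoffs -5, -1 → best response Down.
Player II against (Up, Alpha): payoffs 7, 9 → best response R.
Player II against (Up, Beta): payoffs 9, -9 → best response L.
Player II against (Down, Alpha): payoffs 0, -2 → best response L.
Player II against (Down, Beta): payoffs -6, -3 → best response R.
Player III against (Up, L): payoffs 8, -7 → best response Alpha.
Player III against (Up, R): payoffs 6, -7 → best response Alpha.
Player III against (Down, L): payoffs 5, -3 → best response Alpha.
Player III against (Down, R): payoffs -2, -8 → best response Alpha.
No profile is a mutual best response for all players.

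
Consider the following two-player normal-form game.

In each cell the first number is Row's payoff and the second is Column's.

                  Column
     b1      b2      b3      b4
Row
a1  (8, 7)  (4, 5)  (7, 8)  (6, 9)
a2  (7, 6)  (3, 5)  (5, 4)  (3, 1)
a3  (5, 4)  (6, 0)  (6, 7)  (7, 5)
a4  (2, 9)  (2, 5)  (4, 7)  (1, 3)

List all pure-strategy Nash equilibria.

Check each profile: it is a Nash equilibrium iff no player can strictly gain by switching unilaterally.
(a1, b1): Column can switch to b3 (7 → 8). Not NE.
(a1, b2): Row can switch to a3 (4 → 6). Not NE.
(a1, b3): Column can switch to b4 (8 → 9). Not NE.
(a1, b4): Row can switch to a3 (6 → 7). Not NE.
(a2, b1): Row can switch to a1 (7 → 8). Not NE.
(a2, b2): Row can switch to a1 (3 → 4). Not NE.
(a2, b3): Row can switch to a1 (5 → 7). Not NE.
(a2, b4): Row can switch to a1 (3 → 6). Not NE.
(The remaining 8 profiles each have a profitable deviation by the same check.)

This game has no pure Nash equilibrium.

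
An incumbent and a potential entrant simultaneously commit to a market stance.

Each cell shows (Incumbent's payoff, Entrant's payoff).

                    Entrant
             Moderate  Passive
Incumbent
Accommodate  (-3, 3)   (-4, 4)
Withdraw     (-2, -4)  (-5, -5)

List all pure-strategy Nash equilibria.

Mark each player's best response to every combination of opponents' strategies; a profile where every player is best-responding is a pure Nash equilibrium.
Incumbent against Moderate: payoffs -3, -2 → best response Withdraw.
Incumbent against Passive: payoffs -4, -5 → best response Accommodate.
Entrant against Accommodate: payoffs 3, 4 → best response Passive.
Entrant against Withdraw: payoffs -4, -5 → best response Moderate.
Mutual best responses: (Accommodate, Passive); (Withdraw, Moderate).

The pure Nash equilibria are (Accommodate, Passive); (Withdraw, Moderate).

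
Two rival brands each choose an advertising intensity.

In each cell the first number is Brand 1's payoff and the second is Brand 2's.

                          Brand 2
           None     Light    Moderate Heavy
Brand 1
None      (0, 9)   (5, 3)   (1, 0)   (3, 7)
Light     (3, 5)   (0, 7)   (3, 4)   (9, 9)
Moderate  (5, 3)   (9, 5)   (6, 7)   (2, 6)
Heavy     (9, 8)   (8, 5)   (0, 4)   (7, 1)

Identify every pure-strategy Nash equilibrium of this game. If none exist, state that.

Brand 1 against None: payoffs 0, 3, 5, 9 → best response Heavy.
Brand 1 against Light: payoffs 5, 0, 9, 8 → best response Moderate.
Brand 1 against Moderate: payoffs 1, 3, 6, 0 → best response Moderate.
Brand 1 against Heavy: payoffs 3, 9, 2, 7 → best response Light.
Brand 2 against None: payoffs 9, 3, 0, 7 → best response None.
Brand 2 against Light: payoffs 5, 7, 4, 9 → best response Heavy.
Brand 2 against Moderate: payoffs 3, 5, 7, 6 → best response Moderate.
Brand 2 against Heavy: payoffs 8, 5, 4, 1 → best response None.
Mutual best responses: (Light, Heavy); (Moderate, Moderate); (Heavy, None).

The pure Nash equilibria are (Light, Heavy); (Moderate, Moderate); (Heavy, None).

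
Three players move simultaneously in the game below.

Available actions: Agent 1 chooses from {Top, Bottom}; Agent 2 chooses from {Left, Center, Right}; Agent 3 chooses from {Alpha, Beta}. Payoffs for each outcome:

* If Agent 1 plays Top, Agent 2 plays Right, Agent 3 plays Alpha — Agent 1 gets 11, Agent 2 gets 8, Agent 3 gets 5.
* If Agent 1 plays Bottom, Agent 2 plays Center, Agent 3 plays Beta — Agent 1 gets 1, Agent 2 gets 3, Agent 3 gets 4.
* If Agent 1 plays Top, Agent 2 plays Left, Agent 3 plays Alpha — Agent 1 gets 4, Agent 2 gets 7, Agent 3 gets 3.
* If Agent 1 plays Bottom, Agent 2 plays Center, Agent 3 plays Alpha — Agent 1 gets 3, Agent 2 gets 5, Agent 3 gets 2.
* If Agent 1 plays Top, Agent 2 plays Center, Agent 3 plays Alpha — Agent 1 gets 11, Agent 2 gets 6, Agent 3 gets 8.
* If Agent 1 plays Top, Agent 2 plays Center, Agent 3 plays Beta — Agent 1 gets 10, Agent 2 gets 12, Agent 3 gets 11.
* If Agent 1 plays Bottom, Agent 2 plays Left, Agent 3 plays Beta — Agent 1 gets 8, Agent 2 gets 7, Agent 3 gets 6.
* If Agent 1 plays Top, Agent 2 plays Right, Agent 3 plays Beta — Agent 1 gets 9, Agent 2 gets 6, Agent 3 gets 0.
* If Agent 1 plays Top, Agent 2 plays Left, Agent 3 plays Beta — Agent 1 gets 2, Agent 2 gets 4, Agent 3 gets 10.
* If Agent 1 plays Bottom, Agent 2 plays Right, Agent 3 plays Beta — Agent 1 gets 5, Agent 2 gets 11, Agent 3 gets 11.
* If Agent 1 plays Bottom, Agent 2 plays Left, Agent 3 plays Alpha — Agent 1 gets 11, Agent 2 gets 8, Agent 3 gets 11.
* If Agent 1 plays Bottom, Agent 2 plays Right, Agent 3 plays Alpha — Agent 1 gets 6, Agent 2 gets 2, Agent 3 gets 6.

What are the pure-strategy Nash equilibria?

Pure-strategy Nash equilibria: (Top, Center, Beta) and (Top, Right, Alpha) and (Bottom, Left, Alpha)

Mark each player's best response to every combination of opponents' strategies; a profile where every player is best-responding is a pure Nash equilibrium.
Agent 1 against (Left, Alpha): payoffs 4, 11 → best response Bottom.
Agent 1 against (Left, Beta): payoffs 2, 8 → best response Bottom.
Agent 1 against (Center, Alpha): payoffs 11, 3 → best response Top.
Agent 1 against (Center, Beta): payoffs 10, 1 → best response Top.
Agent 1 against (Right, Alpha): payoffs 11, 6 → best response Top.
Agent 1 against (Right, Beta): payoffs 9, 5 → best response Top.
Agent 2 against (Top, Alpha): payoffs 7, 6, 8 → best response Right.
Agent 2 against (Top, Beta): payoffs 4, 12, 6 → best response Center.
Agent 2 against (Bottom, Alpha): payoffs 8, 5, 2 → best response Left.
Agent 2 against (Bottom, Beta): payoffs 7, 3, 11 → best response Right.
Agent 3 against (Top, Left): payoffs 3, 10 → best response Beta.
Agent 3 against (Top, Center): payoffs 8, 11 → best response Beta.
Agent 3 against (Top, Right): payoffs 5, 0 → best response Alpha.
Agent 3 against (Bottom, Left): payoffs 11, 6 → best response Alpha.
Agent 3 against (Bottom, Center): payoffs 2, 4 → best response Beta.
Agent 3 against (Bottom, Right): payoffs 6, 11 → best response Beta.
Mutual best responses: (Top, Center, Beta); (Top, Right, Alpha); (Bottom, Left, Alpha).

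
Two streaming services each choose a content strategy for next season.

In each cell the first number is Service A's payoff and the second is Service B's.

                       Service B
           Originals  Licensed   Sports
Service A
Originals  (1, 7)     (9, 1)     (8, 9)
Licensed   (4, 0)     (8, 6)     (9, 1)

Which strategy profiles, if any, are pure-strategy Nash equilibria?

For each player, find the best response to each opponent profile; mutual best responses are the pure NE.
Service A against Originals: payoffs 1, 4 → best response Licensed.
Service A against Licensed: payoffs 9, 8 → best response Originals.
Service A against Sports: payoffs 8, 9 → best response Licensed.
Service B against Originals: payoffs 7, 1, 9 → best response Sports.
Service B against Licensed: payoffs 0, 6, 1 → best response Licensed.
No profile is a mutual best response for all players.

There is no pure-strategy Nash equilibrium.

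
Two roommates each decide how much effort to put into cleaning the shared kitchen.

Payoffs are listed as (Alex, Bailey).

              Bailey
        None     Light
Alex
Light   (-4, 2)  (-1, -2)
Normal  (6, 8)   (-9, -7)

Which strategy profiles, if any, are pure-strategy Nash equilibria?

Alex against None: payoffs -4, 6 → best response Normal.
Alex against Light: payoffs -1, -9 → best response Light.
Bailey against Light: payoffs 2, -2 → best response None.
Bailey against Normal: payoffs 8, -7 → best response None.
Mutual best responses: (Normal, None).

The unique pure-strategy Nash equilibrium is (Normal, None).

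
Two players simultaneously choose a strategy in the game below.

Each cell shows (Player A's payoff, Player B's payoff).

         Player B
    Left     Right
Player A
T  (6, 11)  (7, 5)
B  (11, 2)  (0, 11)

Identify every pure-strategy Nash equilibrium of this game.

none

Player A against Left: payoffs 6, 11 → best response B.
Player A against Right: payoffs 7, 0 → best response T.
Player B against T: payoffs 11, 5 → best response Left.
Player B against B: payoffs 2, 11 → best response Right.
No profile is a mutual best response for all players.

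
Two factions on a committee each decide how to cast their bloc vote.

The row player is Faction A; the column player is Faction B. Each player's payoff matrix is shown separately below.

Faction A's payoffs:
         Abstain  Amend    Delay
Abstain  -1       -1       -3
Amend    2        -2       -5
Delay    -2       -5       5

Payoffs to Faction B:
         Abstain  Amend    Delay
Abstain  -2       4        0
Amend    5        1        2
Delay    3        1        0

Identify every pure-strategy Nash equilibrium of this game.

(Abstain, Amend); (Amend, Abstain)

For each strategy profile, look for a profitable unilateral deviation.
(Abstain, Abstain): Faction A can switch to Amend (-1 → 2). Not NE.
(Abstain, Amend): Faction A gets -1, best alternative -2; Faction B gets 4, best alternative 0. No profitable deviation — NE.
(Abstain, Delay): Faction A can switch to Delay (-3 → 5). Not NE.
(Amend, Abstain): Faction A gets 2, best alternative -1; Faction B gets 5, best alternative 2. No profitable deviation — NE.
(Amend, Amend): Faction A can switch to Abstain (-2 → -1). Not NE.
(Amend, Delay): Faction A can switch to Abstain (-5 → -3). Not NE.
(Delay, Abstain): Faction A can switch to Abstain (-2 → -1). Not NE.
(Delay, Amend): Faction A can switch to Abstain (-5 → -1). Not NE.
(The remaining 1 profile has a profitable deviation by the same check.)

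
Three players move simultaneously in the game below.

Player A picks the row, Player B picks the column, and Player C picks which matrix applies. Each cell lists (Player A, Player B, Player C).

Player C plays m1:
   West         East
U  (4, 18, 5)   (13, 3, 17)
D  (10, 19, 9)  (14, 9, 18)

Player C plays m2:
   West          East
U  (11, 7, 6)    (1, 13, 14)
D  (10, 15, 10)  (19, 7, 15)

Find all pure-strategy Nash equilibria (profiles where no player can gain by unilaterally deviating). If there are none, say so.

No pure-strategy Nash equilibrium.

(U, West, m1): Player A can switch to D (4 → 10). Not NE.
(U, West, m2): Player B can switch to East (7 → 13). Not NE.
(U, East, m1): Player A can switch to D (13 → 14). Not NE.
(U, East, m2): Player A can switch to D (1 → 19). Not NE.
(D, West, m1): Player C can switch to m2 (9 → 10). Not NE.
(D, West, m2): Player A can switch to U (10 → 11). Not NE.
(The remaining 2 profiles each have a profitable deviation by the same check.)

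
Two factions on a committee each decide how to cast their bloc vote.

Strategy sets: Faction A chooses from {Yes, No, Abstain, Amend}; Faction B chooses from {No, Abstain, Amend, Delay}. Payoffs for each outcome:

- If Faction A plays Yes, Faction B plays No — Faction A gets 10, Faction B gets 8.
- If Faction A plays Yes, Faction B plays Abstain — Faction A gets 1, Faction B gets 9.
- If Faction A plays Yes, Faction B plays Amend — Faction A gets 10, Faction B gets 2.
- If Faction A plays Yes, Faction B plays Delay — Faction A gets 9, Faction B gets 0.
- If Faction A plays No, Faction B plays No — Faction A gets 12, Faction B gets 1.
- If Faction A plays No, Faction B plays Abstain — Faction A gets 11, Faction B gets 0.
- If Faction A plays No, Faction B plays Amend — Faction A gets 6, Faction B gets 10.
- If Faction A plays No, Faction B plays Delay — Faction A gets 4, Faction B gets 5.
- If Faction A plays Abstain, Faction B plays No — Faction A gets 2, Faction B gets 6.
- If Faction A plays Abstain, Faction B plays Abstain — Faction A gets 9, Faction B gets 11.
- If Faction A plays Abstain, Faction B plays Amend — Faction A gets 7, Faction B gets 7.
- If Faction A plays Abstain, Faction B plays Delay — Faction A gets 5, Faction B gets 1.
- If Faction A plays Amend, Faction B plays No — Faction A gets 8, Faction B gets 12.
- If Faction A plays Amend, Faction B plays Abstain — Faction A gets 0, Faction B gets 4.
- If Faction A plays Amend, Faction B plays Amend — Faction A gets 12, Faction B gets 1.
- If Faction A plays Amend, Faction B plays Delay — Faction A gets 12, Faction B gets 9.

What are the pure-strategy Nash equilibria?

(Yes, No): Faction A can switch to No (10 → 12). Not NE.
(Yes, Abstain): Faction A can switch to No (1 → 11). Not NE.
(Yes, Amend): Faction A can switch to Amend (10 → 12). Not NE.
(Yes, Delay): Faction A can switch to Amend (9 → 12). Not NE.
(No, No): Faction B can switch to Amend (1 → 10). Not NE.
(No, Abstain): Faction B can switch to No (0 → 1). Not NE.
(No, Amend): Faction A can switch to Yes (6 → 10). Not NE.
(No, Delay): Faction A can switch to Yes (4 → 9). Not NE.
(Abstain, No): Faction A can switch to Yes (2 → 10). Not NE.
(Abstain, Abstain): Faction A can switch to No (9 → 11). Not NE.
(The remaining 6 profiles each have a profitable deviation by the same check.)

none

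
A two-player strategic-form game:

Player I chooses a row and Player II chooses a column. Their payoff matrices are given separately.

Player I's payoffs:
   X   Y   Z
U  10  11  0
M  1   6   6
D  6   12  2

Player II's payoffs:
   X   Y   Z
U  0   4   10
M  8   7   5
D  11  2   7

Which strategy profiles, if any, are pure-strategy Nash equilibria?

Player I against X: payoffs 10, 1, 6 → best response U.
Player I against Y: payoffs 11, 6, 12 → best response D.
Player I against Z: payoffs 0, 6, 2 → best response M.
Player II against U: payoffs 0, 4, 10 → best response Z.
Player II against M: payoffs 8, 7, 5 → best response X.
Player II against D: payoffs 11, 2, 7 → best response X.
No profile is a mutual best response for all players.

none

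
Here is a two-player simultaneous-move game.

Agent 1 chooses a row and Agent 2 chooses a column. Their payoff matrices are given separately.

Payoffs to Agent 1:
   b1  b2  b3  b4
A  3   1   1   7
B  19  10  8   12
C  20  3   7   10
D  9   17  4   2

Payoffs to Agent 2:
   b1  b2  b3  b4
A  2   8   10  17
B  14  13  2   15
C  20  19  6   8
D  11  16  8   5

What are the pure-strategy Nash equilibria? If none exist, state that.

Agent 1 against b1: payoffs 3, 19, 20, 9 → best response C.
Agent 1 against b2: payoffs 1, 10, 3, 17 → best response D.
Agent 1 against b3: payoffs 1, 8, 7, 4 → best response B.
Agent 1 against b4: payoffs 7, 12, 10, 2 → best response B.
Agent 2 against A: payoffs 2, 8, 10, 17 → best response b4.
Agent 2 against B: payoffs 14, 13, 2, 15 → best response b4.
Agent 2 against C: payoffs 20, 19, 6, 8 → best response b1.
Agent 2 against D: payoffs 11, 16, 8, 5 → best response b2.
Mutual best responses: (B, b4); (C, b1); (D, b2).

Pure-strategy Nash equilibria: (B, b4); (C, b1); (D, b2)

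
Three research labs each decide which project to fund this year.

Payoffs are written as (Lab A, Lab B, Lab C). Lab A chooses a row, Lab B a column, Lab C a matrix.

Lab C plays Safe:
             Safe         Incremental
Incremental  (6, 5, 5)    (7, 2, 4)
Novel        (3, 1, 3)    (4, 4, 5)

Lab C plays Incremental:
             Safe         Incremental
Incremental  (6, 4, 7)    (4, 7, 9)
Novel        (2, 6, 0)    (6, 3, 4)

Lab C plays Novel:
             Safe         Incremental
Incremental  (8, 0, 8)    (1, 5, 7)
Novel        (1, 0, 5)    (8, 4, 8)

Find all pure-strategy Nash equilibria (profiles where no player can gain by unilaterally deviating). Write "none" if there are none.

The unique pure-strategy Nash equilibrium is (Novel, Incremental, Novel).

(Incremental, Safe, Safe): Lab C can switch to Incremental (5 → 7). Not NE.
(Incremental, Safe, Incremental): Lab B can switch to Incremental (4 → 7). Not NE.
(Incremental, Safe, Novel): Lab B can switch to Incremental (0 → 5). Not NE.
(Incremental, Incremental, Safe): Lab B can switch to Safe (2 → 5). Not NE.
(Incremental, Incremental, Incremental): Lab A can switch to Novel (4 → 6). Not NE.
(Incremental, Incremental, Novel): Lab A can switch to Novel (1 → 8). Not NE.
(Novel, Safe, Safe): Lab A can switch to Incremental (3 → 6). Not NE.
(Novel, Safe, Incremental): Lab A can switch to Incremental (2 → 6). Not NE.
(Novel, Safe, Novel): Lab A can switch to Incremental (1 → 8). Not NE.
(Novel, Incremental, Safe): Lab A can switch to Incremental (4 → 7). Not NE.
(Novel, Incremental, Novel): Lab A gets 8, best alternative 1; Lab B gets 4, best alternative 0; Lab C gets 8, best alternative 5. No profitable deviation — NE.
(The remaining 1 profile has a profitable deviation by the same check.)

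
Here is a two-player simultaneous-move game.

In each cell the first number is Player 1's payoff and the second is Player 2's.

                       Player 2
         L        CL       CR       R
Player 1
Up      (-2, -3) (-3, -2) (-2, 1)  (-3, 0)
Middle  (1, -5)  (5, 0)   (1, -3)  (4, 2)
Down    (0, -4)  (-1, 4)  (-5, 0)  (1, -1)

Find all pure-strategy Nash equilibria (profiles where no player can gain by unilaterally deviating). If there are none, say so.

(Up, L): Player 1 can switch to Middle (-2 → 1). Not NE.
(Up, CL): Player 1 can switch to Middle (-3 → 5). Not NE.
(Up, CR): Player 1 can switch to Middle (-2 → 1). Not NE.
(Up, R): Player 1 can switch to Middle (-3 → 4). Not NE.
(Middle, L): Player 2 can switch to CL (-5 → 0). Not NE.
(Middle, CL): Player 2 can switch to R (0 → 2). Not NE.
(Middle, CR): Player 2 can switch to CL (-3 → 0). Not NE.
(Middle, R): Player 1 gets 4, best alternative 1; Player 2 gets 2, best alternative 0. No profitable deviation — NE.
(Down, L): Player 1 can switch to Middle (0 → 1). Not NE.
(Down, CL): Player 1 can switch to Middle (-1 → 5). Not NE.
(Down, CR): Player 1 can switch to Up (-5 → -2). Not NE.
(Down, R): Player 1 can switch to Middle (1 → 4). Not NE.

The unique pure-strategy Nash equilibrium is (Middle, R).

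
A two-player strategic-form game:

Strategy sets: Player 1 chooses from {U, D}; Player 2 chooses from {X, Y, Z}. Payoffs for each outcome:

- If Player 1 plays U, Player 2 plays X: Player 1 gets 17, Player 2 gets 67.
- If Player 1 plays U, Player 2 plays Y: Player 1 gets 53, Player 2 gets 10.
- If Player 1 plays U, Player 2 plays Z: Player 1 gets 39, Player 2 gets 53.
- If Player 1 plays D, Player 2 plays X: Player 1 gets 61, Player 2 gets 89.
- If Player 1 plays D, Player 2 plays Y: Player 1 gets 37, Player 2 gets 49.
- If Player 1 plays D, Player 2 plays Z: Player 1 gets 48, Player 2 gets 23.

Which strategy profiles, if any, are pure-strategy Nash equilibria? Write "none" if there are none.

(U, X): Player 1 can switch to D (17 → 61). Not NE.
(U, Y): Player 2 can switch to X (10 → 67). Not NE.
(U, Z): Player 1 can switch to D (39 → 48). Not NE.
(D, X): Player 1 gets 61, best alternative 17; Player 2 gets 89, best alternative 49. No profitable deviation — NE.
(D, Y): Player 1 can switch to U (37 → 53). Not NE.
(D, Z): Player 2 can switch to X (23 → 89). Not NE.

The unique pure-strategy Nash equilibrium is (D, X).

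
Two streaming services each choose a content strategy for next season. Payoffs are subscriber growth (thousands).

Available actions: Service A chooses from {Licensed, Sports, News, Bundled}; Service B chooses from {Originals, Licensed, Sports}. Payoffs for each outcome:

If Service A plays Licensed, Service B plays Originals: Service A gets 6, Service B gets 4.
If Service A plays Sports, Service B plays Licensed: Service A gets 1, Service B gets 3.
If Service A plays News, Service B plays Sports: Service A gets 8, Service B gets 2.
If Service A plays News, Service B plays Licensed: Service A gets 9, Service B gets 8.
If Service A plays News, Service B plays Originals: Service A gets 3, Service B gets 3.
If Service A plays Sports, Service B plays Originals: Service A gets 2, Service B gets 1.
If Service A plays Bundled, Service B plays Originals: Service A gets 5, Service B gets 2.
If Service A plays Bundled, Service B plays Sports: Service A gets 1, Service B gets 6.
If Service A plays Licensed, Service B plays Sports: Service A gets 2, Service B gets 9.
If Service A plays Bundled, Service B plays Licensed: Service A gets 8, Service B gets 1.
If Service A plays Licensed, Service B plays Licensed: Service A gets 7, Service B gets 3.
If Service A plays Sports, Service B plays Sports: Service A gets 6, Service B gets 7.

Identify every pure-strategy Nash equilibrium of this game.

(Licensed, Originals): Service B can switch to Sports (4 → 9). Not NE.
(Licensed, Licensed): Service A can switch to News (7 → 9). Not NE.
(Licensed, Sports): Service A can switch to Sports (2 → 6). Not NE.
(Sports, Originals): Service A can switch to Licensed (2 → 6). Not NE.
(Sports, Licensed): Service A can switch to Licensed (1 → 7). Not NE.
(Sports, Sports): Service A can switch to News (6 → 8). Not NE.
(News, Licensed): Service A gets 9, best alternative 8; Service B gets 8, best alternative 3. No profitable deviation — NE.
(The remaining 5 profiles each have a profitable deviation by the same check.)

(News, Licensed)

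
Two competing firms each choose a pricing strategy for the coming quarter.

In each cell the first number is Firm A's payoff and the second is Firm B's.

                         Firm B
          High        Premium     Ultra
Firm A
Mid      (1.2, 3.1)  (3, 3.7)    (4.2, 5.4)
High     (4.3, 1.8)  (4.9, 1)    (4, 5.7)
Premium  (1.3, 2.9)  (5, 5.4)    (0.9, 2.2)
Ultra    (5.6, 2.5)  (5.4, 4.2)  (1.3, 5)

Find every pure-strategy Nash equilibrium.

Check each profile: it is a Nash equilibrium iff no player can strictly gain by switching unilaterally.
(Mid, High): Firm A can switch to High (1.2 → 4.3). Not NE.
(Mid, Premium): Firm A can switch to High (3 → 4.9). Not NE.
(Mid, Ultra): Firm A gets 4.2, best alternative 4; Firm B gets 5.4, best alternative 3.7. No profitable deviation — NE.
(High, High): Firm A can switch to Ultra (4.3 → 5.6). Not NE.
(High, Premium): Firm A can switch to Premium (4.9 → 5). Not NE.
(High, Ultra): Firm A can switch to Mid (4 → 4.2). Not NE.
(Premium, High): Firm A can switch to High (1.3 → 4.3). Not NE.
(The remaining 5 profiles each have a profitable deviation by the same check.)

(Mid, Ultra)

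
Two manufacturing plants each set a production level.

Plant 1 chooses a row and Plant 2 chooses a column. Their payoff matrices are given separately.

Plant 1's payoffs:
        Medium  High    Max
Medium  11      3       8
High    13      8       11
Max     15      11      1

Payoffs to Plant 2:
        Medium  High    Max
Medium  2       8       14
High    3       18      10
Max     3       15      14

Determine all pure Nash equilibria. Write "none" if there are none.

For each player, find the best response to each opponent profile; mutual best responses are the pure NE.
Plant 1 against Medium: payoffs 11, 13, 15 → best response Max.
Plant 1 against High: payoffs 3, 8, 11 → best response Max.
Plant 1 against Max: payoffs 8, 11, 1 → best response High.
Plant 2 against Medium: payoffs 2, 8, 14 → best response Max.
Plant 2 against High: payoffs 3, 18, 10 → best response High.
Plant 2 against Max: payoffs 3, 15, 14 → best response High.
Mutual best responses: (Max, High).

Pure NE: (Max, High)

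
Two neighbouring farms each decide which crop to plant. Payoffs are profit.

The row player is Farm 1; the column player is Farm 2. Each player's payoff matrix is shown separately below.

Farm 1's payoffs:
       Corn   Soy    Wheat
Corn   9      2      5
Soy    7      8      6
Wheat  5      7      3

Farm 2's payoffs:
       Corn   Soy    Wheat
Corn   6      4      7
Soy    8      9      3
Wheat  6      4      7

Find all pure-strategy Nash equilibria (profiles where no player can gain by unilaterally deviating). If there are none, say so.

The unique pure-strategy Nash equilibrium is (Soy, Soy).

(Corn, Corn): Farm 2 can switch to Wheat (6 → 7). Not NE.
(Corn, Soy): Farm 1 can switch to Soy (2 → 8). Not NE.
(Corn, Wheat): Farm 1 can switch to Soy (5 → 6). Not NE.
(Soy, Corn): Farm 1 can switch to Corn (7 → 9). Not NE.
(Soy, Soy): Farm 1 gets 8, best alternative 7; Farm 2 gets 9, best alternative 8. No profitable deviation — NE.
(Soy, Wheat): Farm 2 can switch to Corn (3 → 8). Not NE.
(Wheat, Corn): Farm 1 can switch to Corn (5 → 9). Not NE.
(Wheat, Soy): Farm 1 can switch to Soy (7 → 8). Not NE.
(Wheat, Wheat): Farm 1 can switch to Corn (3 → 5). Not NE.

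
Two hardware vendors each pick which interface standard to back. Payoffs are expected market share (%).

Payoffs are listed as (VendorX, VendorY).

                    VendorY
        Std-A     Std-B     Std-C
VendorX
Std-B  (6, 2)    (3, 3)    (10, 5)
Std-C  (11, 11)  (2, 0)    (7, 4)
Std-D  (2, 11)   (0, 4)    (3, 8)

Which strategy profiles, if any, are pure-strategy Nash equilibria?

For each strategy profile, look for a profitable unilateral deviation.
(Std-B, Std-A): VendorX can switch to Std-C (6 → 11). Not NE.
(Std-B, Std-B): VendorY can switch to Std-C (3 → 5). Not NE.
(Std-B, Std-C): VendorX gets 10, best alternative 7; VendorY gets 5, best alternative 3. No profitable deviation — NE.
(Std-C, Std-A): VendorX gets 11, best alternative 6; VendorY gets 11, best alternative 4. No profitable deviation — NE.
(Std-C, Std-B): VendorX can switch to Std-B (2 → 3). Not NE.
(Std-C, Std-C): VendorX can switch to Std-B (7 → 10). Not NE.
(Std-D, Std-A): VendorX can switch to Std-B (2 → 6). Not NE.
(Std-D, Std-B): VendorX can switch to Std-B (0 → 3). Not NE.
(Std-D, Std-C): VendorX can switch to Std-B (3 → 10). Not NE.

Pure-strategy Nash equilibria: (Std-B, Std-C), (Std-C, Std-A)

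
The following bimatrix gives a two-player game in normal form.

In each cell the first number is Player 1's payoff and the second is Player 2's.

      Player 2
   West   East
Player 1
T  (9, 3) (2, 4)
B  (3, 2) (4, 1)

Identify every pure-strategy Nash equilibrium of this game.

This game has no pure Nash equilibrium.

(T, West): Player 2 can switch to East (3 → 4). Not NE.
(T, East): Player 1 can switch to B (2 → 4). Not NE.
(B, West): Player 1 can switch to T (3 → 9). Not NE.
(B, East): Player 2 can switch to West (1 → 2). Not NE.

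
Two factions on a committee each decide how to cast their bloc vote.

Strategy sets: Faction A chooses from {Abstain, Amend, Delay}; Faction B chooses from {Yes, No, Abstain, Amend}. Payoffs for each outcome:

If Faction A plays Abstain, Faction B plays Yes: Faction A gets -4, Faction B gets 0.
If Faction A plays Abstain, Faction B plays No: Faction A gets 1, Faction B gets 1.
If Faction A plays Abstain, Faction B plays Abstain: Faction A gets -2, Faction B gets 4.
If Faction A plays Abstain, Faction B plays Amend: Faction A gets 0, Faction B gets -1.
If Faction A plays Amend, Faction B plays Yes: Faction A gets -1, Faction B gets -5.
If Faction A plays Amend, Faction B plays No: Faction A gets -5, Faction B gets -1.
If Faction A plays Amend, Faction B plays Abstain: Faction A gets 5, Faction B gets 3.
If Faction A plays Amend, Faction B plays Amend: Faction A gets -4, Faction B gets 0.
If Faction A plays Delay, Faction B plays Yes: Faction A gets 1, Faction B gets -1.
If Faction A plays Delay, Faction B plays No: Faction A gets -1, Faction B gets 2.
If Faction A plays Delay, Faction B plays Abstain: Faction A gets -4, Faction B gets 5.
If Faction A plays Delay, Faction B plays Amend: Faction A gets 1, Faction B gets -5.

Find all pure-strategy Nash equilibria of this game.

(Abstain, Yes): Faction A can switch to Amend (-4 → -1). Not NE.
(Abstain, No): Faction B can switch to Abstain (1 → 4). Not NE.
(Abstain, Abstain): Faction A can switch to Amend (-2 → 5). Not NE.
(Abstain, Amend): Faction A can switch to Delay (0 → 1). Not NE.
(Amend, Yes): Faction A can switch to Delay (-1 → 1). Not NE.
(Amend, No): Faction A can switch to Abstain (-5 → 1). Not NE.
(Amend, Abstain): Faction A gets 5, best alternative -2; Faction B gets 3, best alternative 0. No profitable deviation — NE.
(The remaining 5 profiles each have a profitable deviation by the same check.)

Pure NE: (Amend, Abstain)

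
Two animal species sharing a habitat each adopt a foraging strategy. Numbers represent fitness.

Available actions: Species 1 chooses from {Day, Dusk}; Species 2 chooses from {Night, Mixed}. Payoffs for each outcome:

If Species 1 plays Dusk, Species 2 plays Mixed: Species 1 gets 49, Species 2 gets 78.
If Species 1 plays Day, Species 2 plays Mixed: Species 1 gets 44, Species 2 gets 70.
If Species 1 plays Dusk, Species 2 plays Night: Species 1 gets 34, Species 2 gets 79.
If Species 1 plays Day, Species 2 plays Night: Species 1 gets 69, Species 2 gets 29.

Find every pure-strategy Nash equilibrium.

Species 1 against Night: payoffs 69, 34 → best response Day.
Species 1 against Mixed: payoffs 44, 49 → best response Dusk.
Species 2 against Day: payoffs 29, 70 → best response Mixed.
Species 2 against Dusk: payoffs 79, 78 → best response Night.
No profile is a mutual best response for all players.

No pure-strategy Nash equilibrium.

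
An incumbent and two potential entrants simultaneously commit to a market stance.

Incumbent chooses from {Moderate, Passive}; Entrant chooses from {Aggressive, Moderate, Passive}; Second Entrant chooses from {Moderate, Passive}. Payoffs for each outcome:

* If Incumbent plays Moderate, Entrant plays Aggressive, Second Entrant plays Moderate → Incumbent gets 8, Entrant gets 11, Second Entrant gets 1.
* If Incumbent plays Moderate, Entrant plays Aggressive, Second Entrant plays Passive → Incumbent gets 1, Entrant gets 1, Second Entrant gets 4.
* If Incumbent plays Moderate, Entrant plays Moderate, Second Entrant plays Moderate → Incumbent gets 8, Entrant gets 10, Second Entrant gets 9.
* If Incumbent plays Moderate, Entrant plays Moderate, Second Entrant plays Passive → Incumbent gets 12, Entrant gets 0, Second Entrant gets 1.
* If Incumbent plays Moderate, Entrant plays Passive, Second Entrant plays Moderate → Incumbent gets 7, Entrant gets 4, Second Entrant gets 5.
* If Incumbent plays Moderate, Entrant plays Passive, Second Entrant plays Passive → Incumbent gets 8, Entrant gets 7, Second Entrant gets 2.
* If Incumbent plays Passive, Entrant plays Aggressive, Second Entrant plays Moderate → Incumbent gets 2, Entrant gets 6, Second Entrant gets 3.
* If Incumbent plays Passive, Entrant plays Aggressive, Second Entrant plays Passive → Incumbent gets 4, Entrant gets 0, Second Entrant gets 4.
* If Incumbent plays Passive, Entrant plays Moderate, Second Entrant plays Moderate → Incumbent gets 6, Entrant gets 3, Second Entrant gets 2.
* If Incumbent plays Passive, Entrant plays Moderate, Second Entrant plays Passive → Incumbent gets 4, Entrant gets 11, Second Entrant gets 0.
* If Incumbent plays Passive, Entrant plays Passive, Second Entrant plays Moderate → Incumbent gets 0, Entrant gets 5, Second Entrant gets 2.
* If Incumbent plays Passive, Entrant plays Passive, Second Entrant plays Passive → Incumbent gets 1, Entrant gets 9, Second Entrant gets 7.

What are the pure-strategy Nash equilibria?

There is no pure-strategy Nash equilibrium.

For each strategy profile, look for a profitable unilateral deviation.
(Moderate, Aggressive, Moderate): Second Entrant can switch to Passive (1 → 4). Not NE.
(Moderate, Aggressive, Passive): Incumbent can switch to Passive (1 → 4). Not NE.
(Moderate, Moderate, Moderate): Entrant can switch to Aggressive (10 → 11). Not NE.
(Moderate, Moderate, Passive): Entrant can switch to Aggressive (0 → 1). Not NE.
(Moderate, Passive, Moderate): Entrant can switch to Aggressive (4 → 11). Not NE.
(Moderate, Passive, Passive): Second Entrant can switch to Moderate (2 → 5). Not NE.
(Passive, Aggressive, Moderate): Incumbent can switch to Moderate (2 → 8). Not NE.
(Passive, Aggressive, Passive): Entrant can switch to Moderate (0 → 11). Not NE.
(Passive, Moderate, Moderate): Incumbent can switch to Moderate (6 → 8). Not NE.
(Passive, Moderate, Passive): Incumbent can switch to Moderate (4 → 12). Not NE.
(Passive, Passive, Moderate): Incumbent can switch to Moderate (0 → 7). Not NE.
(Passive, Passive, Passive): Incumbent can switch to Moderate (1 → 8). Not NE.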